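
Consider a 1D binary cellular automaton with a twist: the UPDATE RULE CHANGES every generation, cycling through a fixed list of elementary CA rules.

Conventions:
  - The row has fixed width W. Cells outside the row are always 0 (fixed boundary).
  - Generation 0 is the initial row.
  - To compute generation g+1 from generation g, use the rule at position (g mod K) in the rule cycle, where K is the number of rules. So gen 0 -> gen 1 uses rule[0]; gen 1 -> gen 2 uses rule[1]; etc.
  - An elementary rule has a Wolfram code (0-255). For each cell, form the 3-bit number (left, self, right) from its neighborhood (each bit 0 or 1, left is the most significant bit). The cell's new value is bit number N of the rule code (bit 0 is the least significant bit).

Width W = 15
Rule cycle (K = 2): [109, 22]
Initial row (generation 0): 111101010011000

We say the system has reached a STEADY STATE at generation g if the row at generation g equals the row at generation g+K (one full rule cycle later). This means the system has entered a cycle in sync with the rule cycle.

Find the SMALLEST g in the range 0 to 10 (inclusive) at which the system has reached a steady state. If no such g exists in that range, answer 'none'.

Answer: 6

Derivation:
Gen 0: 111101010011000
Gen 1 (rule 109): 100111110011011
Gen 2 (rule 22): 111000001100000
Gen 3 (rule 109): 101011101101111
Gen 4 (rule 22): 101000000000000
Gen 5 (rule 109): 111011111111111
Gen 6 (rule 22): 000000000000000
Gen 7 (rule 109): 111111111111111
Gen 8 (rule 22): 000000000000000
Gen 9 (rule 109): 111111111111111
Gen 10 (rule 22): 000000000000000
Gen 11 (rule 109): 111111111111111
Gen 12 (rule 22): 000000000000000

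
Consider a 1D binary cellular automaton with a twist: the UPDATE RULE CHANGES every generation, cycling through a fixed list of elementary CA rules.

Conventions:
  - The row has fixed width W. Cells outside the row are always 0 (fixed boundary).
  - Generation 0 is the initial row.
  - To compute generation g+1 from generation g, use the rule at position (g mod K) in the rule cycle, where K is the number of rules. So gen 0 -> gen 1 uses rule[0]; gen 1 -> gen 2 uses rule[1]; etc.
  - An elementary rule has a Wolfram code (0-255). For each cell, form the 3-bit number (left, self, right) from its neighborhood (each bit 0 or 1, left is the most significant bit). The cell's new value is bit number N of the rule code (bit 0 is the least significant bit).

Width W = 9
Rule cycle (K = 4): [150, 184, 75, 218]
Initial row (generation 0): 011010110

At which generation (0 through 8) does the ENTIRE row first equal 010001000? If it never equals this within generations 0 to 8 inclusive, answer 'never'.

Gen 0: 011010110
Gen 1 (rule 150): 100010001
Gen 2 (rule 184): 010001000
Gen 3 (rule 75): 100110011
Gen 4 (rule 218): 011111111
Gen 5 (rule 150): 101111110
Gen 6 (rule 184): 011111101
Gen 7 (rule 75): 110000100
Gen 8 (rule 218): 111001010

Answer: 2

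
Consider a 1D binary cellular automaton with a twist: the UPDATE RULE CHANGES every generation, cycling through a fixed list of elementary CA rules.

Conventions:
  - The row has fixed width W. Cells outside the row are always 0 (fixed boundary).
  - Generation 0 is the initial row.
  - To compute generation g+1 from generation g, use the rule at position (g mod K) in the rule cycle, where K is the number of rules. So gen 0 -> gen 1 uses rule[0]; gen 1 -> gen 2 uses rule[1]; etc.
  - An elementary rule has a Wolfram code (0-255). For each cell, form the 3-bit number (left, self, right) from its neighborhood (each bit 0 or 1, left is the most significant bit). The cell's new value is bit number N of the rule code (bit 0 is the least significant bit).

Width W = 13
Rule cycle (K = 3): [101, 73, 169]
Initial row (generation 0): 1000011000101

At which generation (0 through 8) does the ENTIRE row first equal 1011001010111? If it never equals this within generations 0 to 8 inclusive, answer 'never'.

Gen 0: 1000011000101
Gen 1 (rule 101): 1011001010111
Gen 2 (rule 73): 0011000000101
Gen 3 (rule 169): 1010011110010
Gen 4 (rule 101): 1110000010010
Gen 5 (rule 73): 1010111000000
Gen 6 (rule 169): 0101110011111
Gen 7 (rule 101): 0110010000001
Gen 8 (rule 73): 0110000111100

Answer: 1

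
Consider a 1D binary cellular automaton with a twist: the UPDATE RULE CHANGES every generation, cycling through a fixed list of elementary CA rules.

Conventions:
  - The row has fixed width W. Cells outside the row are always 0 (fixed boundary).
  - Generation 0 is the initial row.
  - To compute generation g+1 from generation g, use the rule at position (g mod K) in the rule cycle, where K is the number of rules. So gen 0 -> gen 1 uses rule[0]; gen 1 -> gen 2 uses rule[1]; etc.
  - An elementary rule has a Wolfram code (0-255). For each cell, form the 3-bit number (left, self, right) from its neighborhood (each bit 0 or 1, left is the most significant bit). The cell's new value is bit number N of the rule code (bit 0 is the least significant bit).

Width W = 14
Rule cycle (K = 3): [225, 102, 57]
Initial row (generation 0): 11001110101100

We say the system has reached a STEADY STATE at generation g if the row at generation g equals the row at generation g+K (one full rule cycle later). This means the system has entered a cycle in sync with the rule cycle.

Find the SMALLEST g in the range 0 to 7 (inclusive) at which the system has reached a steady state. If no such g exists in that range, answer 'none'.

Answer: none

Derivation:
Gen 0: 11001110101100
Gen 1 (rule 225): 01000111010101
Gen 2 (rule 102): 11001001111111
Gen 3 (rule 57): 10100101000000
Gen 4 (rule 225): 01000010011111
Gen 5 (rule 102): 11000110100001
Gen 6 (rule 57): 10110101011100
Gen 7 (rule 225): 01011010101101
Gen 8 (rule 102): 11101111110111
Gen 9 (rule 57): 10011000001100
Gen 10 (rule 225): 00001011100101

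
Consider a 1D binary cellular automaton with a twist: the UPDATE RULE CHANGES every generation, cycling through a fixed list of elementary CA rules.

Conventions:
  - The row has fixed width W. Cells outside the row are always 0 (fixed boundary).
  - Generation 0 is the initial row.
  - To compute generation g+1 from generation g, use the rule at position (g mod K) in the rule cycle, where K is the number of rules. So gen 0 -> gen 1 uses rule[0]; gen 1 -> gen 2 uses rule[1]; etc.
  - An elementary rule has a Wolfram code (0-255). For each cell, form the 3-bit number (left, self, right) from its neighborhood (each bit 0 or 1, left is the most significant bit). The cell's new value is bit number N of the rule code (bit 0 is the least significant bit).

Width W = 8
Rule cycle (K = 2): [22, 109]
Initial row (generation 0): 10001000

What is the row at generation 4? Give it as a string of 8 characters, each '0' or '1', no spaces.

Gen 0: 10001000
Gen 1 (rule 22): 11011100
Gen 2 (rule 109): 11110101
Gen 3 (rule 22): 00000101
Gen 4 (rule 109): 11110111

Answer: 11110111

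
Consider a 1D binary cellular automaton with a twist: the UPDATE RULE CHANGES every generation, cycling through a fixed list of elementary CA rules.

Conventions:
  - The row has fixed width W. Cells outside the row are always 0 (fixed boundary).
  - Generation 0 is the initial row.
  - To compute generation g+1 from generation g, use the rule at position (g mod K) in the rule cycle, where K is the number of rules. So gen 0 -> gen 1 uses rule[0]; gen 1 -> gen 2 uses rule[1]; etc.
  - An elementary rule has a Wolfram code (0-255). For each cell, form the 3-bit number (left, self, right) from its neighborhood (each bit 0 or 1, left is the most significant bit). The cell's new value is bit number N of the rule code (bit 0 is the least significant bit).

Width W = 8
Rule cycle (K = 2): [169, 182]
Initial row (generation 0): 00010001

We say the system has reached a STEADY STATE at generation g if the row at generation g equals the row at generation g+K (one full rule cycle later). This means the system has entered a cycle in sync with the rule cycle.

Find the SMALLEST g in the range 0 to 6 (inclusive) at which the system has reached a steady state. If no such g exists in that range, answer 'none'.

Answer: none

Derivation:
Gen 0: 00010001
Gen 1 (rule 169): 11000100
Gen 2 (rule 182): 00101110
Gen 3 (rule 169): 10011100
Gen 4 (rule 182): 11101010
Gen 5 (rule 169): 11010100
Gen 6 (rule 182): 00111110
Gen 7 (rule 169): 10111100
Gen 8 (rule 182): 11011010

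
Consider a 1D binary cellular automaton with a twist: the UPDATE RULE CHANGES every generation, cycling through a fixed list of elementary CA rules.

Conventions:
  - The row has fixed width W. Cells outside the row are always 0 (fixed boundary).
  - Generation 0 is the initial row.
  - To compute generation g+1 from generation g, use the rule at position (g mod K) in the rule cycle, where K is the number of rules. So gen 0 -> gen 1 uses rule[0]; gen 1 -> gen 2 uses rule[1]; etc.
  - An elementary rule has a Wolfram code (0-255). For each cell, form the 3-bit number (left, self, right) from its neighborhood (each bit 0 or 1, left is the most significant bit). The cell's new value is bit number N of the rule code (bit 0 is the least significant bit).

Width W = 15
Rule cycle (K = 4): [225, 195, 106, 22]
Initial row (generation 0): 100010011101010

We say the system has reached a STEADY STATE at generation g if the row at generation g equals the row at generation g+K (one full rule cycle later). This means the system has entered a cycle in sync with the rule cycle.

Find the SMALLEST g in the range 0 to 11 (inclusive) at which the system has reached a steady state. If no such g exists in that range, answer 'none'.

Answer: 5

Derivation:
Gen 0: 100010011101010
Gen 1 (rule 225): 001000001110100
Gen 2 (rule 195): 110011110110001
Gen 3 (rule 106): 110110011110010
Gen 4 (rule 22): 000001100001111
Gen 5 (rule 225): 111100101100111
Gen 6 (rule 195): 011101000101011
Gen 7 (rule 106): 110110001010111
Gen 8 (rule 22): 000001011010000
Gen 9 (rule 225): 111100101100111
Gen 10 (rule 195): 011101000101011
Gen 11 (rule 106): 110110001010111
Gen 12 (rule 22): 000001011010000
Gen 13 (rule 225): 111100101100111
Gen 14 (rule 195): 011101000101011
Gen 15 (rule 106): 110110001010111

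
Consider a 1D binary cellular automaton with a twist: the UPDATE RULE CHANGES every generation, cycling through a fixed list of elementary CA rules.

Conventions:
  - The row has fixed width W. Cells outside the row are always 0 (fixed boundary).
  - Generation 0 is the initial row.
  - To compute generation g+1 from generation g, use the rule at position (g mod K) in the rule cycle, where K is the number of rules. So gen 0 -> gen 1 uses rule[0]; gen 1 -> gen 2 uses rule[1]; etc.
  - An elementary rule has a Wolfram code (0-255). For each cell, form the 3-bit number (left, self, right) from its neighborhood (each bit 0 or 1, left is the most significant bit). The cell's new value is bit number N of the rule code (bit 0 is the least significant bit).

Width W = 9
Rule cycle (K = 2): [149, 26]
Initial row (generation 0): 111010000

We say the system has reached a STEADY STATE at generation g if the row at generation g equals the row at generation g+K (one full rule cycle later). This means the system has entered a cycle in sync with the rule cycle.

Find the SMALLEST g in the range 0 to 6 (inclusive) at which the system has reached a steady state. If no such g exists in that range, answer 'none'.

Answer: 6

Derivation:
Gen 0: 111010000
Gen 1 (rule 149): 010011111
Gen 2 (rule 26): 101110000
Gen 3 (rule 149): 100101111
Gen 4 (rule 26): 011001000
Gen 5 (rule 149): 000101111
Gen 6 (rule 26): 001001000
Gen 7 (rule 149): 101101111
Gen 8 (rule 26): 001001000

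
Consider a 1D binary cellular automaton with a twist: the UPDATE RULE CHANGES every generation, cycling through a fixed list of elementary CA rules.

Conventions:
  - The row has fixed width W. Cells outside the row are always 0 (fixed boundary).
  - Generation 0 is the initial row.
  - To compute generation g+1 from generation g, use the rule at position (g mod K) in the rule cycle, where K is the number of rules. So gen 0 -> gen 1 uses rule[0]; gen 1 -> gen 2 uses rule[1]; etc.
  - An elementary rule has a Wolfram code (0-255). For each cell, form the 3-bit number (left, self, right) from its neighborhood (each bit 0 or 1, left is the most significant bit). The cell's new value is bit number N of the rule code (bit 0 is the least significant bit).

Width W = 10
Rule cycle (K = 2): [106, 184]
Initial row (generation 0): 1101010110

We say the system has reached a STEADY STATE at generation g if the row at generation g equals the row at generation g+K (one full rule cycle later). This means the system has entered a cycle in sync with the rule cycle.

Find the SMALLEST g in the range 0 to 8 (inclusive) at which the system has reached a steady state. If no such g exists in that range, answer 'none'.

Gen 0: 1101010110
Gen 1 (rule 106): 1110101110
Gen 2 (rule 184): 1101011101
Gen 3 (rule 106): 1110110110
Gen 4 (rule 184): 1101101101
Gen 5 (rule 106): 1111111110
Gen 6 (rule 184): 1111111101
Gen 7 (rule 106): 1000000110
Gen 8 (rule 184): 0100000101
Gen 9 (rule 106): 1000001010
Gen 10 (rule 184): 0100000101

Answer: 8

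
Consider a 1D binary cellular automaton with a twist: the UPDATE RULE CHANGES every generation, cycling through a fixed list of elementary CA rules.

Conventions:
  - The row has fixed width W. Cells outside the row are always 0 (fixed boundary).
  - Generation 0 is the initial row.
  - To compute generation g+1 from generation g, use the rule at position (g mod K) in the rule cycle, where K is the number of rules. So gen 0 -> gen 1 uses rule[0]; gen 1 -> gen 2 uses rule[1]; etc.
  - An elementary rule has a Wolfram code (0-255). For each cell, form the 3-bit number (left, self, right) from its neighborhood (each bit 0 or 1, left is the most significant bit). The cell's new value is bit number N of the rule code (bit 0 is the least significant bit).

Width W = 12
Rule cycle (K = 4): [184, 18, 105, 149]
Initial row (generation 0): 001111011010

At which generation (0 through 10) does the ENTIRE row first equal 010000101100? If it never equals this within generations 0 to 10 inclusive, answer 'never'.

Answer: never

Derivation:
Gen 0: 001111011010
Gen 1 (rule 184): 001110110101
Gen 2 (rule 18): 010000000000
Gen 3 (rule 105): 000111111111
Gen 4 (rule 149): 110011111110
Gen 5 (rule 184): 101011111101
Gen 6 (rule 18): 000000000000
Gen 7 (rule 105): 111111111111
Gen 8 (rule 149): 011111111110
Gen 9 (rule 184): 011111111101
Gen 10 (rule 18): 100000000000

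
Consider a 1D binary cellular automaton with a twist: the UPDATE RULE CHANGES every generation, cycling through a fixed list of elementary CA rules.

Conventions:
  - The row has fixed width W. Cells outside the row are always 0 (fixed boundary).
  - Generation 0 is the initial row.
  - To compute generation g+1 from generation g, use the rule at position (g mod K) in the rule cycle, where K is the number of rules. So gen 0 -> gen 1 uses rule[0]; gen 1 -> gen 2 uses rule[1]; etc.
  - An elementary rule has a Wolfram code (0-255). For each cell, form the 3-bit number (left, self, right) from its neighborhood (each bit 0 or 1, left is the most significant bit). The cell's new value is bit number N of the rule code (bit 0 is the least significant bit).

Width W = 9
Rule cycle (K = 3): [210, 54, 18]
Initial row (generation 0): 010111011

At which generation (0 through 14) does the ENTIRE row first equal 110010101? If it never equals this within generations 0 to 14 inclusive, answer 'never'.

Answer: never

Derivation:
Gen 0: 010111011
Gen 1 (rule 210): 100011001
Gen 2 (rule 54): 110100111
Gen 3 (rule 18): 000011000
Gen 4 (rule 210): 000101100
Gen 5 (rule 54): 001110010
Gen 6 (rule 18): 010001101
Gen 7 (rule 210): 101010100
Gen 8 (rule 54): 111111110
Gen 9 (rule 18): 000000001
Gen 10 (rule 210): 000000010
Gen 11 (rule 54): 000000111
Gen 12 (rule 18): 000001000
Gen 13 (rule 210): 000010100
Gen 14 (rule 54): 000111110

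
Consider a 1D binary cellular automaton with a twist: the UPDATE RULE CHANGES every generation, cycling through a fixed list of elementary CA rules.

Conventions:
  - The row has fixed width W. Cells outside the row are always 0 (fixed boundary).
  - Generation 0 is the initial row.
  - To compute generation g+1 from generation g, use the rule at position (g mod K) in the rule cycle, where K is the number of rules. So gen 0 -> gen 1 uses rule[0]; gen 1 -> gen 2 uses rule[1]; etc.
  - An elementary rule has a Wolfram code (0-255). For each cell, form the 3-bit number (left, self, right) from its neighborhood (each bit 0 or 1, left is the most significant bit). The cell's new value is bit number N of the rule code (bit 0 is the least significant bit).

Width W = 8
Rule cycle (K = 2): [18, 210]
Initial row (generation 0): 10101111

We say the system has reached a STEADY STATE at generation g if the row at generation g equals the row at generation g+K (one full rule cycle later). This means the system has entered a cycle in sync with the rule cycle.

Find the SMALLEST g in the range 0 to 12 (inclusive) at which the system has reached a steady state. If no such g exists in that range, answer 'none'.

Gen 0: 10101111
Gen 1 (rule 18): 00000000
Gen 2 (rule 210): 00000000
Gen 3 (rule 18): 00000000
Gen 4 (rule 210): 00000000
Gen 5 (rule 18): 00000000
Gen 6 (rule 210): 00000000
Gen 7 (rule 18): 00000000
Gen 8 (rule 210): 00000000
Gen 9 (rule 18): 00000000
Gen 10 (rule 210): 00000000
Gen 11 (rule 18): 00000000
Gen 12 (rule 210): 00000000
Gen 13 (rule 18): 00000000
Gen 14 (rule 210): 00000000

Answer: 1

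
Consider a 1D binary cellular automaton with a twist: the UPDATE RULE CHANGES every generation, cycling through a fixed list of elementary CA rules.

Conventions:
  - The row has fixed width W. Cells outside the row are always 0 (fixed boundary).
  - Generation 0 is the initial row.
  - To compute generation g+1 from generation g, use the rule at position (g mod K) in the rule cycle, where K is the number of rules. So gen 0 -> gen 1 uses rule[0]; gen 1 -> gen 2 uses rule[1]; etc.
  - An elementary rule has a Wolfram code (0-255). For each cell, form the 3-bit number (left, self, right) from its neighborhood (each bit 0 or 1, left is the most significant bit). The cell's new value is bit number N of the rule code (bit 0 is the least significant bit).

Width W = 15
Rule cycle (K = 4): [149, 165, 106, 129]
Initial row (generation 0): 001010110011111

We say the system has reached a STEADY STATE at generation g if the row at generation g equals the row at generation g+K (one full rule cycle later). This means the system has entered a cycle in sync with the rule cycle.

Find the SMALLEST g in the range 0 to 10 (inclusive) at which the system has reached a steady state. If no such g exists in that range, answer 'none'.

Gen 0: 001010110011111
Gen 1 (rule 149): 101010001001110
Gen 2 (rule 165): 111110101000100
Gen 3 (rule 106): 100011010001000
Gen 4 (rule 129): 001000000100011
Gen 5 (rule 149): 101111110111000
Gen 6 (rule 165): 110111101010011
Gen 7 (rule 106): 111100110100111
Gen 8 (rule 129): 011000000000010
Gen 9 (rule 149): 000111111111011
Gen 10 (rule 165): 110011111110100
Gen 11 (rule 106): 110110000011000
Gen 12 (rule 129): 000000111000011
Gen 13 (rule 149): 111110010111000
Gen 14 (rule 165): 011100011010011

Answer: none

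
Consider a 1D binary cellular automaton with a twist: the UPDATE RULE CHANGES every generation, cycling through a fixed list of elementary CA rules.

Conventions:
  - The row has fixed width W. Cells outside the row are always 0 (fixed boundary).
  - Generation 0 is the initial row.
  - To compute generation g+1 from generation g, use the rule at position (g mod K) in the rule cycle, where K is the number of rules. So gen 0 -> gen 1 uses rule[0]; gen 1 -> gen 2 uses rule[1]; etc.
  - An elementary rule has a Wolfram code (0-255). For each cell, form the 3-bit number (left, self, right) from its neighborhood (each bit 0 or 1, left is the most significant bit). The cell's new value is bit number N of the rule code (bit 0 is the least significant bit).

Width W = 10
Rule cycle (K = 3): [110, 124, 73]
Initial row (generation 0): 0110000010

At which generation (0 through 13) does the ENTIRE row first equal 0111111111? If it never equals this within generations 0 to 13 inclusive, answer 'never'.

Answer: 4

Derivation:
Gen 0: 0110000010
Gen 1 (rule 110): 1110000110
Gen 2 (rule 124): 1011000111
Gen 3 (rule 73): 0011010101
Gen 4 (rule 110): 0111111111
Gen 5 (rule 124): 0100000001
Gen 6 (rule 73): 0001111100
Gen 7 (rule 110): 0011000100
Gen 8 (rule 124): 0011100110
Gen 9 (rule 73): 1010100110
Gen 10 (rule 110): 1111101110
Gen 11 (rule 124): 1000111011
Gen 12 (rule 73): 0010101011
Gen 13 (rule 110): 0111111111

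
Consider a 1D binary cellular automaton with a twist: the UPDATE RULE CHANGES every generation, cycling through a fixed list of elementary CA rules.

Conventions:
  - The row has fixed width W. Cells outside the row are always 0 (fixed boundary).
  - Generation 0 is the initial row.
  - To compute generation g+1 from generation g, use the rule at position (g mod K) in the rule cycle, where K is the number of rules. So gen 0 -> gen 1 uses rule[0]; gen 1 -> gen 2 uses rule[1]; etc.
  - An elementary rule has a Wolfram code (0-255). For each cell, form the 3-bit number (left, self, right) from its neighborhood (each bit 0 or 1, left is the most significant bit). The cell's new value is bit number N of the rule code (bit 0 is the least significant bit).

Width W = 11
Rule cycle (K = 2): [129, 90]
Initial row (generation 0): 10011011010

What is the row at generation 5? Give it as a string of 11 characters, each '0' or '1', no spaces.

Gen 0: 10011011010
Gen 1 (rule 129): 00000000000
Gen 2 (rule 90): 00000000000
Gen 3 (rule 129): 11111111111
Gen 4 (rule 90): 10000000001
Gen 5 (rule 129): 00111111100

Answer: 00111111100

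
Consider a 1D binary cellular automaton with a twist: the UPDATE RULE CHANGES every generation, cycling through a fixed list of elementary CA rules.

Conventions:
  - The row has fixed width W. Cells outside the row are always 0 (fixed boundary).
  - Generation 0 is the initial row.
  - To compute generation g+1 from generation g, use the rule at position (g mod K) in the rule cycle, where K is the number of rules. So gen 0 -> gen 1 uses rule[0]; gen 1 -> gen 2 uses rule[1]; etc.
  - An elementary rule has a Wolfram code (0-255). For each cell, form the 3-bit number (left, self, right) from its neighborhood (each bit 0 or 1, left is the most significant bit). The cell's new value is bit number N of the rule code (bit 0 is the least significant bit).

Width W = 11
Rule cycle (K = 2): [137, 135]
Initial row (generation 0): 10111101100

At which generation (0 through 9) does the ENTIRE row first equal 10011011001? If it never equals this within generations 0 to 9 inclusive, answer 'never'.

Answer: never

Derivation:
Gen 0: 10111101100
Gen 1 (rule 137): 00111001001
Gen 2 (rule 135): 11010011011
Gen 3 (rule 137): 10000010010
Gen 4 (rule 135): 10111110110
Gen 5 (rule 137): 00111100100
Gen 6 (rule 135): 11011001101
Gen 7 (rule 137): 10010001000
Gen 8 (rule 135): 10110111011
Gen 9 (rule 137): 00100110010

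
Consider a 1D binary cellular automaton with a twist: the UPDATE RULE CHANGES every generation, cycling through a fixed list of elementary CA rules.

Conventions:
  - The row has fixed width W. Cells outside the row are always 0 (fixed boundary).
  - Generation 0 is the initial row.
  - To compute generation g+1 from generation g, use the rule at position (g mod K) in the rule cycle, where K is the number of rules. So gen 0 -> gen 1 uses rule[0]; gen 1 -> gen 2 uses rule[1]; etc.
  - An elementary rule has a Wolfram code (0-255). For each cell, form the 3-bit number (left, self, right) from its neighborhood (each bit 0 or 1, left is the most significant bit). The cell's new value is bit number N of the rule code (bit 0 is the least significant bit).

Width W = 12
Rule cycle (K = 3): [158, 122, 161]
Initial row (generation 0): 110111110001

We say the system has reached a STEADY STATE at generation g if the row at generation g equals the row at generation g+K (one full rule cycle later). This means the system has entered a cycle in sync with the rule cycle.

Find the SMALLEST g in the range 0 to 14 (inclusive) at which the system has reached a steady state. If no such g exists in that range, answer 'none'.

Gen 0: 110111110001
Gen 1 (rule 158): 100111101011
Gen 2 (rule 122): 011100110111
Gen 3 (rule 161): 001000001010
Gen 4 (rule 158): 011100011011
Gen 5 (rule 122): 110110111111
Gen 6 (rule 161): 001001011110
Gen 7 (rule 158): 011111011101
Gen 8 (rule 122): 110001110110
Gen 9 (rule 161): 000100101000
Gen 10 (rule 158): 001111101100
Gen 11 (rule 122): 011000111110
Gen 12 (rule 161): 000010011100
Gen 13 (rule 158): 000111111010
Gen 14 (rule 122): 001100001101
Gen 15 (rule 161): 100001100010
Gen 16 (rule 158): 110011010111
Gen 17 (rule 122): 111111101101

Answer: none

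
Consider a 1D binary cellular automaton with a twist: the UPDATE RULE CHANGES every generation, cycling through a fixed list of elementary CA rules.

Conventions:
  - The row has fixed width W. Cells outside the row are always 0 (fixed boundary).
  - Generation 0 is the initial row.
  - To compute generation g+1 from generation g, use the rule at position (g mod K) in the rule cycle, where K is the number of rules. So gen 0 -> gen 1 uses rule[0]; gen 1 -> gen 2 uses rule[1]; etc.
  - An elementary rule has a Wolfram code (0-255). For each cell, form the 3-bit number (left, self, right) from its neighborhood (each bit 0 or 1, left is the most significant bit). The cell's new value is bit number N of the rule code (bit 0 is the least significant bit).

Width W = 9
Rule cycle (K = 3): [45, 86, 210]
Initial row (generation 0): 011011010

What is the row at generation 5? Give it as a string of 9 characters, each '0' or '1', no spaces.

Gen 0: 011011010
Gen 1 (rule 45): 010110110
Gen 2 (rule 86): 110010011
Gen 3 (rule 210): 011101101
Gen 4 (rule 45): 010011011
Gen 5 (rule 86): 111101001

Answer: 111101001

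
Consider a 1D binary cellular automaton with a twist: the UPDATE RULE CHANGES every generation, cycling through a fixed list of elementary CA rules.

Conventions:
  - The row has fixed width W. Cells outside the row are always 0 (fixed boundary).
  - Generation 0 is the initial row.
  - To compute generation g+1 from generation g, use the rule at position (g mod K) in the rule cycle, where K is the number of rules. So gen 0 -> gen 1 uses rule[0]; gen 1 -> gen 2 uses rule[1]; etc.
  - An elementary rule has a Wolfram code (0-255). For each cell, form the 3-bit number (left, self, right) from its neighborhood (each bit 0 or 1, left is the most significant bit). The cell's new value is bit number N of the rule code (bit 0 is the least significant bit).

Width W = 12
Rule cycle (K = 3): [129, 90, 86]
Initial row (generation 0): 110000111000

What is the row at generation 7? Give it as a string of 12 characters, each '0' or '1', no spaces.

Gen 0: 110000111000
Gen 1 (rule 129): 000110010011
Gen 2 (rule 90): 001111101111
Gen 3 (rule 86): 010000100001
Gen 4 (rule 129): 000110001100
Gen 5 (rule 90): 001111011110
Gen 6 (rule 86): 010001000011
Gen 7 (rule 129): 000100011000

Answer: 000100011000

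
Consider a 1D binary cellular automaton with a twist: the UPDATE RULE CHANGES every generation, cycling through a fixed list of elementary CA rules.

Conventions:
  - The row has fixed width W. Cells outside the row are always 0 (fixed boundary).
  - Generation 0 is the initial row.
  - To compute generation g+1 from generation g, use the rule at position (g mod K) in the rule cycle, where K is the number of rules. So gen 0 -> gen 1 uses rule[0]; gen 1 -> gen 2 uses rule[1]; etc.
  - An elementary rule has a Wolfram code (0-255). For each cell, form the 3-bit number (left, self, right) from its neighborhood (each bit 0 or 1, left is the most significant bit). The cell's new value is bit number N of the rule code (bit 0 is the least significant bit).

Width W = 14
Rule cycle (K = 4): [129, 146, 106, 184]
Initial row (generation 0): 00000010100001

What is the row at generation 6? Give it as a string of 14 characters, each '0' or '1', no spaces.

Answer: 00000010100000

Derivation:
Gen 0: 00000010100001
Gen 1 (rule 129): 11111000001100
Gen 2 (rule 146): 01110100010010
Gen 3 (rule 106): 11011000100100
Gen 4 (rule 184): 10110100010010
Gen 5 (rule 129): 00000001000000
Gen 6 (rule 146): 00000010100000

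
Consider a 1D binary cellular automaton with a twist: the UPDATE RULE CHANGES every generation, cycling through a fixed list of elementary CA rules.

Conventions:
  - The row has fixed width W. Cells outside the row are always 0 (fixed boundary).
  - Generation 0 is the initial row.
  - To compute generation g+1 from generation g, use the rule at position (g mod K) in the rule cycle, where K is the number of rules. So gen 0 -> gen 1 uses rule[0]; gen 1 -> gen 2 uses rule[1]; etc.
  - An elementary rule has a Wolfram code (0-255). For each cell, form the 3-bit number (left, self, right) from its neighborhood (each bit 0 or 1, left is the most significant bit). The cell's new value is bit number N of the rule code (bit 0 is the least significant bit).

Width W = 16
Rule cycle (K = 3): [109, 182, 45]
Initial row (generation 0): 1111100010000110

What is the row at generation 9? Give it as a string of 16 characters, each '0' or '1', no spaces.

Answer: 1111100000001110

Derivation:
Gen 0: 1111100010000110
Gen 1 (rule 109): 1000101010110110
Gen 2 (rule 182): 1101111111001001
Gen 3 (rule 45): 1011000000001001
Gen 4 (rule 109): 1111011111101001
Gen 5 (rule 182): 0110101111011111
Gen 6 (rule 45): 0101111000110000
Gen 7 (rule 109): 0111001010110111
Gen 8 (rule 182): 1010111111001010
Gen 9 (rule 45): 1111100000001110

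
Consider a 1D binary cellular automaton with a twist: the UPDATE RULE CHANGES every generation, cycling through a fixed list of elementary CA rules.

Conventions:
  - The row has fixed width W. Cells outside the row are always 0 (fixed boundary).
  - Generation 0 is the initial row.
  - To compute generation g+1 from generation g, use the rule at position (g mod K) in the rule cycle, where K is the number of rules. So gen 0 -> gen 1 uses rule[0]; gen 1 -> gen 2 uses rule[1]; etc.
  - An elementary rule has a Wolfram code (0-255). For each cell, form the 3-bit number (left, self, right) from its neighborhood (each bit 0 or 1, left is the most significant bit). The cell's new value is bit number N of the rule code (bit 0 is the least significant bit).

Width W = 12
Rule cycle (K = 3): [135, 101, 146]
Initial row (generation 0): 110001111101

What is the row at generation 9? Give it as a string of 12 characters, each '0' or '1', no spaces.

Answer: 001000101000

Derivation:
Gen 0: 110001111101
Gen 1 (rule 135): 000110111001
Gen 2 (rule 101): 110011001001
Gen 3 (rule 146): 001100110110
Gen 4 (rule 135): 110001000000
Gen 5 (rule 101): 010101011111
Gen 6 (rule 146): 100000001110
Gen 7 (rule 135): 101111110100
Gen 8 (rule 101): 110000011101
Gen 9 (rule 146): 001000101000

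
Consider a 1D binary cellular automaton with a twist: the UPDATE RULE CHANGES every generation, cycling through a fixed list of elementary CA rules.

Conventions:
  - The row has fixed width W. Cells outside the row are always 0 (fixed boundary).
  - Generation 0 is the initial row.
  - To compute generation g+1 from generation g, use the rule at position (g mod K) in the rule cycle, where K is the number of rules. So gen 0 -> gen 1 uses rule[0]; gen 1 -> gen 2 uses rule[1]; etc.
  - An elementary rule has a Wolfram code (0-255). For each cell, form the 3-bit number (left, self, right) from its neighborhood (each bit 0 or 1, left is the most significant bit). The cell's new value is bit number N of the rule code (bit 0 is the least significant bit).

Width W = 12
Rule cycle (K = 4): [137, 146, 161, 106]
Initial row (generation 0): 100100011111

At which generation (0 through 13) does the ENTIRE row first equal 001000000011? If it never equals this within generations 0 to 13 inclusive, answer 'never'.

Gen 0: 100100011111
Gen 1 (rule 137): 000001011110
Gen 2 (rule 146): 000010001101
Gen 3 (rule 161): 111000100010
Gen 4 (rule 106): 101001000100
Gen 5 (rule 137): 000000010001
Gen 6 (rule 146): 000000101010
Gen 7 (rule 161): 111110010100
Gen 8 (rule 106): 100010101000
Gen 9 (rule 137): 001000000011
Gen 10 (rule 146): 010100000100
Gen 11 (rule 161): 001001110001
Gen 12 (rule 106): 010011010010
Gen 13 (rule 137): 000010000000

Answer: 9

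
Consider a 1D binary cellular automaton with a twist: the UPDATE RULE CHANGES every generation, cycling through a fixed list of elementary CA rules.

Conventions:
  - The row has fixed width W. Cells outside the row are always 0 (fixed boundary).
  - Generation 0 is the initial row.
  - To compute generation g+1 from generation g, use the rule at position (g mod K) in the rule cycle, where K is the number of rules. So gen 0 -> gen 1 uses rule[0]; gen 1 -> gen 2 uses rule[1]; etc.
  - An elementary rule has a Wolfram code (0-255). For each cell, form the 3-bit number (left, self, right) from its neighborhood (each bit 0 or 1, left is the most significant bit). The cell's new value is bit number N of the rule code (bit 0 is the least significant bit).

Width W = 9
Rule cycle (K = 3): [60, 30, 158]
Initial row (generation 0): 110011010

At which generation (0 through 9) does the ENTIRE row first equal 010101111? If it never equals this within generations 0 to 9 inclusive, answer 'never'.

Answer: never

Derivation:
Gen 0: 110011010
Gen 1 (rule 60): 101010111
Gen 2 (rule 30): 101010100
Gen 3 (rule 158): 101010110
Gen 4 (rule 60): 111111101
Gen 5 (rule 30): 100000001
Gen 6 (rule 158): 110000011
Gen 7 (rule 60): 101000010
Gen 8 (rule 30): 101100111
Gen 9 (rule 158): 101011110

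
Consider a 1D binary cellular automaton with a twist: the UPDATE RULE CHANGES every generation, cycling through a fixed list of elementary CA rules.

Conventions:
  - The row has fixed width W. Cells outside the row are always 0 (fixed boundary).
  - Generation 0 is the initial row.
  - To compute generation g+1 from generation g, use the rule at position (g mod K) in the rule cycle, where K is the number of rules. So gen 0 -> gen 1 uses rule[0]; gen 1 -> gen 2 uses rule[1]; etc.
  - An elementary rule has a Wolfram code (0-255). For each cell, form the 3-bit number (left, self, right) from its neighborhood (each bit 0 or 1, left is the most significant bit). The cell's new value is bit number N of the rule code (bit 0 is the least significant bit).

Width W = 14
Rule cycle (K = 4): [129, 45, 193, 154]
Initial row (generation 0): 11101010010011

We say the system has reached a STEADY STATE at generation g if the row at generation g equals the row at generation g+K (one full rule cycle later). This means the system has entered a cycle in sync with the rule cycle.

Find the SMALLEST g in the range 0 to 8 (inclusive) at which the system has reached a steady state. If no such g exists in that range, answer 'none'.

Answer: none

Derivation:
Gen 0: 11101010010011
Gen 1 (rule 129): 01000000000000
Gen 2 (rule 45): 01011111111111
Gen 3 (rule 193): 00001111111111
Gen 4 (rule 154): 00011111111110
Gen 5 (rule 129): 11001111111100
Gen 6 (rule 45): 10001000000001
Gen 7 (rule 193): 00100011111100
Gen 8 (rule 154): 01010111111010
Gen 9 (rule 129): 00000011110000
Gen 10 (rule 45): 11111010000111
Gen 11 (rule 193): 01111000110011
Gen 12 (rule 154): 11110101101110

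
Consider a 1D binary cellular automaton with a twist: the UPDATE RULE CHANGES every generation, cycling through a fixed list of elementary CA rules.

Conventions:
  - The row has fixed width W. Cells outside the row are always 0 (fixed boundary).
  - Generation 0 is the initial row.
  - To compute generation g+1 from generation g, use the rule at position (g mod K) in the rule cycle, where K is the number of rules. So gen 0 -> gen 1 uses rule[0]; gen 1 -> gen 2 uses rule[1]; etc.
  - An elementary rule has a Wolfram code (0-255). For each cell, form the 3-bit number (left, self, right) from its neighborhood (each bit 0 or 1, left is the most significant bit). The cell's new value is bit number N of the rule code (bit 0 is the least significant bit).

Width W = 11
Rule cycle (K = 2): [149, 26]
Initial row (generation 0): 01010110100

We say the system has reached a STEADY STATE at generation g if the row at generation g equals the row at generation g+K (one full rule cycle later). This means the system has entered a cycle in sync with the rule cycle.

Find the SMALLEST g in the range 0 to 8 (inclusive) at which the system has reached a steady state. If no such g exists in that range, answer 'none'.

Answer: 8

Derivation:
Gen 0: 01010110100
Gen 1 (rule 149): 01010000111
Gen 2 (rule 26): 10001001100
Gen 3 (rule 149): 11101100011
Gen 4 (rule 26): 10001010110
Gen 5 (rule 149): 11101010001
Gen 6 (rule 26): 10000001010
Gen 7 (rule 149): 11111101011
Gen 8 (rule 26): 10000000010
Gen 9 (rule 149): 11111111011
Gen 10 (rule 26): 10000000010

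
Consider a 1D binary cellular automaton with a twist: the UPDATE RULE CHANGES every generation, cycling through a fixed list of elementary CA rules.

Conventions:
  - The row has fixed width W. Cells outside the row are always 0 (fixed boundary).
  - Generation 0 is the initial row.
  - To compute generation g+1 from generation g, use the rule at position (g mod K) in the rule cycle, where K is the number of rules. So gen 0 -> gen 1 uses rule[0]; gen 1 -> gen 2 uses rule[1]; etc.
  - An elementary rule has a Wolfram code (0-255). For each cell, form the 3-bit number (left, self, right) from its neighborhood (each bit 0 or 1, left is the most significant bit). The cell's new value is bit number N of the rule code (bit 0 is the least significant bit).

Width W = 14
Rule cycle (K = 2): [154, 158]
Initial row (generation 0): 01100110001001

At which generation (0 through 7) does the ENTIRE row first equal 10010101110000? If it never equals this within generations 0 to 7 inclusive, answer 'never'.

Gen 0: 01100110001001
Gen 1 (rule 154): 11011101010110
Gen 2 (rule 158): 10011001010101
Gen 3 (rule 154): 01110110000000
Gen 4 (rule 158): 11100101000000
Gen 5 (rule 154): 11011000100000
Gen 6 (rule 158): 10010101110000
Gen 7 (rule 154): 01100001101000

Answer: 6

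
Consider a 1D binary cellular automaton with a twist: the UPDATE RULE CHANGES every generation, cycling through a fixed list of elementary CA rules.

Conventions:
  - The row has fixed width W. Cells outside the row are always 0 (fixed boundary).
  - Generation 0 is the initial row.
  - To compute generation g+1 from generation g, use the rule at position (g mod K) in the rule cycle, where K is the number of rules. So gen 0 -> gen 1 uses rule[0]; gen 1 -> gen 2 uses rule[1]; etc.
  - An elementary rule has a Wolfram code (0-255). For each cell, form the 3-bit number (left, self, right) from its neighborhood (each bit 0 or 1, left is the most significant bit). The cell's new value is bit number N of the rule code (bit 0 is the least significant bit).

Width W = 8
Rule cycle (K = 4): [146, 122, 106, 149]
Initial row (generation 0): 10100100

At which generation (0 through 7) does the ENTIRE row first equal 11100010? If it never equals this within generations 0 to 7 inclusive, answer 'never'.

Answer: never

Derivation:
Gen 0: 10100100
Gen 1 (rule 146): 00011010
Gen 2 (rule 122): 00111101
Gen 3 (rule 106): 01100110
Gen 4 (rule 149): 00010001
Gen 5 (rule 146): 00101010
Gen 6 (rule 122): 01010101
Gen 7 (rule 106): 10101010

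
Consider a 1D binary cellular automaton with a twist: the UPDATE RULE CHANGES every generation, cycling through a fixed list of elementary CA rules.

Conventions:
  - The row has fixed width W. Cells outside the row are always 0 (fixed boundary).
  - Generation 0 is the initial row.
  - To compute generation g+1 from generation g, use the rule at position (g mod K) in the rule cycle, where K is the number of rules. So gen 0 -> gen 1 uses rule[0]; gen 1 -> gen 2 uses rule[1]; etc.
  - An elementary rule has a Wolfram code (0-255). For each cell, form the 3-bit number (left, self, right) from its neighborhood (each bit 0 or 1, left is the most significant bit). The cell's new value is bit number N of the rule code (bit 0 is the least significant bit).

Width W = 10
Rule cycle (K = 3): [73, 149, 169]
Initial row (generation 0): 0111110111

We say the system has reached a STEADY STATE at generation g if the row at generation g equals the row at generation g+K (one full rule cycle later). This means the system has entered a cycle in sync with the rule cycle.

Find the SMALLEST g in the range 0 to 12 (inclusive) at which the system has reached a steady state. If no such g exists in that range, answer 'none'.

Answer: none

Derivation:
Gen 0: 0111110111
Gen 1 (rule 73): 0100010101
Gen 2 (rule 149): 0111010101
Gen 3 (rule 169): 0110101010
Gen 4 (rule 73): 0110000000
Gen 5 (rule 149): 0001111111
Gen 6 (rule 169): 1101111110
Gen 7 (rule 73): 1101000010
Gen 8 (rule 149): 0001111011
Gen 9 (rule 169): 1101110110
Gen 10 (rule 73): 1101010110
Gen 11 (rule 149): 0001010001
Gen 12 (rule 169): 1100100100
Gen 13 (rule 73): 1100000001
Gen 14 (rule 149): 0011111101
Gen 15 (rule 169): 1011111010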